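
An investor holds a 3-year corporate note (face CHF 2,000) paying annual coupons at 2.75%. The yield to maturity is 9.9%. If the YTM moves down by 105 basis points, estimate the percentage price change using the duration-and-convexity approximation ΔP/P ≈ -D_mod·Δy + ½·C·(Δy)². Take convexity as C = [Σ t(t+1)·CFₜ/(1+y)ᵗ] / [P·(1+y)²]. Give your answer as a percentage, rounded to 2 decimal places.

With y = 0.099:
  t   CF        PV=CF/(1+0.099)^t    t·PV        t(t+1)·PV
  1        55.00        50.0455        50.0455         100.0910
  2        55.00        45.5373        91.0746         273.2238
  3     2,055.00     1,548.1704     4,644.5111      18,578.0443
  Σ                  1,643.7532     4,785.6312      18,951.3591
P = 1,643.7532; D_Mac = 2.91141 yrs; D_mod = 2.64914 yrs; C = 9.54571.
Duration effect: -2.64914 × (-0.0105) = +0.027816
Convexity effect: 0.5 × 9.54571 × (-0.0105)² = +0.0005262
ΔP/P ≈ +0.027816 + 0.0005262 = +0.028342 = +2.8342%.

+2.83%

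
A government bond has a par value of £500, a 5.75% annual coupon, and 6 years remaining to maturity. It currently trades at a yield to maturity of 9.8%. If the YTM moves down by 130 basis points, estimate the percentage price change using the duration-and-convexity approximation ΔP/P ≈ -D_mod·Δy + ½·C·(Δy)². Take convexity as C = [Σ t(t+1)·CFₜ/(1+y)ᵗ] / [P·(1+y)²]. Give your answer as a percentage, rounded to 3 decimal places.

+6.339%

With y = 0.098:
  t   CF        PV=CF/(1+0.098)^t    t·PV        t(t+1)·PV
  1        28.75        26.1840        26.1840          52.3679
  2        28.75        23.8470        47.6939         143.0818
  3        28.75        21.7186        65.1557         260.6226
  4        28.75        19.7801        79.1204         395.6020
  5        28.75        18.0147        90.0733         540.4399
  6       528.75       301.7424     1,810.4544      12,673.1808
  Σ                    411.2867     2,118.6817      14,065.2950
P = 411.2867; D_Mac = 5.15135 yrs; D_mod = 4.69158 yrs; C = 28.36609.
Duration effect: -4.69158 × (-0.013) = +0.060990
Convexity effect: 0.5 × 28.36609 × (-0.013)² = +0.0023969
ΔP/P ≈ +0.060990 + 0.0023969 = +0.063387 = +6.3387%.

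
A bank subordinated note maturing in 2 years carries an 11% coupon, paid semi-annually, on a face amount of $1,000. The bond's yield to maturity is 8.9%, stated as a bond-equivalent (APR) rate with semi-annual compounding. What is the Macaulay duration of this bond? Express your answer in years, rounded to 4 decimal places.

Periodic yield y = 0.0445. Discount each cash flow and weight by its period:
  t   CF        PV=CF/(1+0.0445)^t    t·PV
  1        55.00        52.6568        52.6568
  2        55.00        50.4134       100.8268
  3        55.00        48.2656       144.7967
  4     1,055.00       886.3774     3,545.5097
  Σ                  1,037.7131     3,843.7899
Price P = Σ PV = 1,037.7131.
Macaulay duration = Σ(t·PV) / P = 3,843.7899 / 1,037.7131 = 3.70410 half-year periods.
In years: 3.70410 / 2 = 1.85205 years.

1.8520 years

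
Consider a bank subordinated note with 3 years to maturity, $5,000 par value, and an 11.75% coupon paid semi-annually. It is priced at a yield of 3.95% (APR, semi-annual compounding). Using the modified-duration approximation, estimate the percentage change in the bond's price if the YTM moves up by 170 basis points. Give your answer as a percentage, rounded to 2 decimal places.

Periodic yield y = 0.01975. Modified duration first:
  t   CF        PV=CF/(1+0.01975)^t    t·PV
  1       293.75       288.0608       288.0608
  2       293.75       282.4818       564.9636
  3       293.75       277.0108       831.0325
  4       293.75       271.6458     1,086.5833
  5       293.75       266.3847     1,331.9236
  6     5,293.75     4,707.6172    28,245.7034
  Σ                  6,093.2012    32,348.2671
P = 6,093.2012; D_Mac = 5.30891 half-year periods = 2.65446 yrs; D_mod = 2.65446/(1+0.01975) = 2.60305 yrs.
ΔP/P ≈ -D_mod · Δy = -2.60305 × (+0.017) = -0.044252 = -4.4252%.

-4.43%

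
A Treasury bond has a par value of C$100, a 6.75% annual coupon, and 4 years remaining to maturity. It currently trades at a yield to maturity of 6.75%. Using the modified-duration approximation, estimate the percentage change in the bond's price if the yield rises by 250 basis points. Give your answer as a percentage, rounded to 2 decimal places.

-8.52%

Periodic yield y = 0.0675. Modified duration first:
  t   CF        PV=CF/(1+0.0675)^t    t·PV
  1         6.75         6.3232         6.3232
  2         6.75         5.9234        11.8467
  3         6.75         5.5488        16.6464
  4       106.75        82.2046       328.8186
  Σ                    100.0000       363.6349
P = 100.0000; D_Mac = 3.63635 yrs; D_mod = 3.63635/(1+0.0675) = 3.40642 yrs.
ΔP/P ≈ -D_mod · Δy = -3.40642 × (+0.025) = -0.085160 = -8.5160%.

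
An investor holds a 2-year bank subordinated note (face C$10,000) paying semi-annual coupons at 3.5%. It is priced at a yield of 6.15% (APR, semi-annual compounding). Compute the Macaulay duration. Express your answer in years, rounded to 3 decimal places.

Periodic yield y = 0.03075. Discount each cash flow and weight by its period:
  t   CF        PV=CF/(1+0.03075)^t    t·PV
  1       175.00       169.7793       169.7793
  2       175.00       164.7143       329.4286
  3       175.00       159.8005       479.4014
  4    10,175.00     9,014.0724    36,056.2898
  Σ                  9,508.3665    37,034.8991
Price P = Σ PV = 9,508.3665.
Macaulay duration = Σ(t·PV) / P = 37,034.8991 / 9,508.3665 = 3.89498 half-year periods.
In years: 3.89498 / 2 = 1.94749 years.

1.947 years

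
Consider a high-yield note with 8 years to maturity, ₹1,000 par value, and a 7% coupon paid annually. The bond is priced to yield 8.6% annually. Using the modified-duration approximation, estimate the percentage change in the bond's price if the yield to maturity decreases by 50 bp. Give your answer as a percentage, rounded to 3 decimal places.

Periodic yield y = 0.086. Modified duration first:
  t   CF        PV=CF/(1+0.086)^t    t·PV
  1        70.00        64.4567        64.4567
  2        70.00        59.3524       118.7048
  3        70.00        54.6523       163.9569
  4        70.00        50.3244       201.2977
  5        70.00        46.3392       231.6962
  6        70.00        42.6697       256.0179
  7        70.00        39.2907       275.0346
  8     1,070.00       553.0255     4,424.2042
  Σ                    910.1109     5,735.3690
P = 910.1109; D_Mac = 6.30184 yrs; D_mod = 6.30184/(1+0.086) = 5.80279 yrs.
ΔP/P ≈ -D_mod · Δy = -5.80279 × (-0.005) = +0.029014 = +2.9014%.

+2.901%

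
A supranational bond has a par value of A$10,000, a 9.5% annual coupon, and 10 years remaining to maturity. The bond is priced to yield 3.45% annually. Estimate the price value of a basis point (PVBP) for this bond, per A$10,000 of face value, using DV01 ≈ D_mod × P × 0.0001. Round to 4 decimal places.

A$10.8832

Periodic yield y = 0.0345.
  t   CF        PV=CF/(1+0.0345)^t    t·PV
  1       950.00       918.3180       918.3180
  2       950.00       887.6926     1,775.3853
  3       950.00       858.0886     2,574.2657
  4       950.00       829.4718     3,317.8872
  5       950.00       801.8094     4,009.0469
  6       950.00       775.0695     4,650.4169
  7       950.00       749.2213     5,244.5494
  8       950.00       724.2352     5,793.8818
  9       950.00       700.0824     6,300.7415
  10   10,950.00     7,800.2616    78,002.6162
  Σ                 15,044.2505   112,587.1089
P = 15,044.2505; D_Mac = 7.48373 yrs; D_mod = 7.23415 yrs.
DV01 ≈ 7.23415 × 15,044.2505 × 0.0001 = 10.883239.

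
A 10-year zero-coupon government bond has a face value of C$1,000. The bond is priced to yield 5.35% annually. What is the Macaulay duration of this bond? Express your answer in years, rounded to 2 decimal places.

A zero-coupon bond has a single cash flow at maturity, so its Macaulay duration equals its maturity: 10 years.

10.00 years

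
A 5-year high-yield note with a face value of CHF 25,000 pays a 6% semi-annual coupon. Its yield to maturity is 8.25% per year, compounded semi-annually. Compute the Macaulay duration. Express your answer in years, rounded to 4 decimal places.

Periodic yield y = 0.04125. Discount each cash flow and weight by its period:
  t   CF        PV=CF/(1+0.04125)^t    t·PV
  1       750.00       720.2881       720.2881
  2       750.00       691.7533     1,383.5066
  3       750.00       664.3489     1,993.0467
  4       750.00       638.0302     2,552.1206
  5       750.00       612.7541     3,063.7703
  6       750.00       588.4793     3,530.8757
  7       750.00       565.1662     3,956.1632
  8       750.00       542.7766     4,342.2131
  9       750.00       521.2741     4,691.4668
  10   25,750.00    17,188.0690   171,880.6903
  Σ                 22,732.9397   198,114.1414
Price P = Σ PV = 22,732.9397.
Macaulay duration = Σ(t·PV) / P = 198,114.1414 / 22,732.9397 = 8.71485 half-year periods.
In years: 8.71485 / 2 = 4.35742 years.

4.3574 years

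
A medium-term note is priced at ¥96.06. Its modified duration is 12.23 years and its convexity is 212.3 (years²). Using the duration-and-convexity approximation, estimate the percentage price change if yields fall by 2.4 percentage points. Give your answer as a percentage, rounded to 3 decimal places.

+35.466%

Duration effect: -D_mod·Δy = -12.23 × (-0.024) = +0.293520
Convexity effect: ½·C·(Δy)² = 0.5 × 212.3 × (-0.024)² = +0.0611424
ΔP/P ≈ +0.293520 + 0.0611424 = +0.3546624
= +35.46624%.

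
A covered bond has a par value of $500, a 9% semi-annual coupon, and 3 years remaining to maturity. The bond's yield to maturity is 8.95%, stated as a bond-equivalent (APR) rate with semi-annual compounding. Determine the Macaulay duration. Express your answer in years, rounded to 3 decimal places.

2.695 years

Periodic yield y = 0.04475. Discount each cash flow and weight by its period:
  t   CF        PV=CF/(1+0.04475)^t    t·PV
  1        22.50        21.5363        21.5363
  2        22.50        20.6138        41.2276
  3        22.50        19.7308        59.1925
  4        22.50        18.8857        75.5428
  5        22.50        18.0768        90.3838
  6       522.50       401.8019     2,410.8116
  Σ                    500.6453     2,698.6945
Price P = Σ PV = 500.6453.
Macaulay duration = Σ(t·PV) / P = 2,698.6945 / 500.6453 = 5.39043 half-year periods.
In years: 5.39043 / 2 = 2.69522 years.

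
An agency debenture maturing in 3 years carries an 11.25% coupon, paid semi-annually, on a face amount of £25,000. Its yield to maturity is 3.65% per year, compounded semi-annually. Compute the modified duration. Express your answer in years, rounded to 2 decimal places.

2.62 years

Periodic yield y = 0.01825. First find Macaulay duration:
  t   CF        PV=CF/(1+0.01825)^t    t·PV
  1     1,406.25     1,381.0459     1,381.0459
  2     1,406.25     1,356.2936     2,712.5871
  3     1,406.25     1,331.9848     3,995.9545
  4     1,406.25     1,308.1118     5,232.4472
  5     1,406.25     1,284.6666     6,423.3331
  6    26,406.25    23,690.8268   142,144.9609
  Σ                 30,352.9295   161,890.3287
P = 30,352.9295; Macaulay duration = 161,890.3287 / 30,352.9295 = 5.33360 half-year periods = 2.66680 years.
Modified duration = D_Mac / (1 + y) = 2.66680 / 1.01825 = 2.61900 years.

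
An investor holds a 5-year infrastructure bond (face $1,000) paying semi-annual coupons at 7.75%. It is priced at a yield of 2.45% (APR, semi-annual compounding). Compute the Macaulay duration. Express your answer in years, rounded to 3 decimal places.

Periodic yield y = 0.01225. Discount each cash flow and weight by its period:
  t   CF        PV=CF/(1+0.01225)^t    t·PV
  1        38.75        38.2811        38.2811
  2        38.75        37.8178        75.6356
  3        38.75        37.3601       112.0804
  4        38.75        36.9080       147.6320
  5        38.75        36.4614       182.3068
  6        38.75        36.0201       216.1206
  7        38.75        35.5842       249.0894
  8        38.75        35.1536       281.2286
  9        38.75        34.7281       312.5533
  10    1,038.75       919.6725     9,196.7246
  Σ                  1,247.9868    10,811.6524
Price P = Σ PV = 1,247.9868.
Macaulay duration = Σ(t·PV) / P = 10,811.6524 / 1,247.9868 = 8.66327 half-year periods.
In years: 8.66327 / 2 = 4.33164 years.

4.332 years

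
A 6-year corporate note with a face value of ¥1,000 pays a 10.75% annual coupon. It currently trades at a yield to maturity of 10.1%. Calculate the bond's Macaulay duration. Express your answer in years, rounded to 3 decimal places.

Periodic yield y = 0.101. Discount each cash flow and weight by its year:
  t   CF        PV=CF/(1+0.101)^t    t·PV
  1       107.50        97.6385        97.6385
  2       107.50        88.6817       177.3633
  3       107.50        80.5465       241.6394
  4       107.50        73.1576       292.6302
  5       107.50        66.4465       332.2323
  6     1,107.50       621.7558     3,730.5346
  Σ                  1,028.2264     4,872.0384
Price P = Σ PV = 1,028.2264.
Macaulay duration = Σ(t·PV) / P = 4,872.0384 / 1,028.2264 = 4.73829 years.

4.738 years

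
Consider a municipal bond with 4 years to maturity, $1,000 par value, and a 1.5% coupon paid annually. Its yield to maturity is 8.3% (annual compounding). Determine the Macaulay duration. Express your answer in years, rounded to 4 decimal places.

Periodic yield y = 0.083. Discount each cash flow and weight by its year:
  t   CF        PV=CF/(1+0.083)^t    t·PV
  1        15.00        13.8504        13.8504
  2        15.00        12.7889        25.5779
  3        15.00        11.8088        35.4264
  4     1,015.00       737.8230     2,951.2922
  Σ                    776.2712     3,026.1469
Price P = Σ PV = 776.2712.
Macaulay duration = Σ(t·PV) / P = 3,026.1469 / 776.2712 = 3.89831 years.

3.8983 years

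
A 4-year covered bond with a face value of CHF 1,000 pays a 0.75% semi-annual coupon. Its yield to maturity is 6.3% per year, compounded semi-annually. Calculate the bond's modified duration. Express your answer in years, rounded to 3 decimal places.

Periodic yield y = 0.0315. First find Macaulay duration:
  t   CF        PV=CF/(1+0.0315)^t    t·PV
  1         3.75         3.6355         3.6355
  2         3.75         3.5245         7.0489
  3         3.75         3.4168        10.2505
  4         3.75         3.3125        13.2500
  5         3.75         3.2113        16.0567
  6         3.75         3.1133        18.6796
  7         3.75         3.0182        21.1273
  8     1,003.75       783.1982     6,265.5859
  Σ                    806.4303     6,355.6343
P = 806.4303; Macaulay duration = 6,355.6343 / 806.4303 = 7.88119 half-year periods = 3.94060 years.
Modified duration = D_Mac / (1 + y) = 3.94060 / 1.0315 = 3.82026 years.

3.820 years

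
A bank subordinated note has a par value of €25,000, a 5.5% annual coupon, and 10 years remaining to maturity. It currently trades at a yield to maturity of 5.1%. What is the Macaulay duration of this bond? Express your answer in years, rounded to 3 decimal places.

Periodic yield y = 0.051. Discount each cash flow and weight by its year:
  t   CF        PV=CF/(1+0.051)^t    t·PV
  1     1,375.00     1,308.2778     1,308.2778
  2     1,375.00     1,244.7934     2,489.5867
  3     1,375.00     1,184.3895     3,553.1685
  4     1,375.00     1,126.9167     4,507.6670
  5     1,375.00     1,072.2329     5,361.1644
  6     1,375.00     1,020.2025     6,121.2153
  7     1,375.00       970.6970     6,794.8790
  8     1,375.00       923.5937     7,388.7497
  9     1,375.00       878.7761     7,908.9852
  10   26,375.00    16,038.5576   160,385.5759
  Σ                 25,768.4373   205,819.2696
Price P = Σ PV = 25,768.4373.
Macaulay duration = Σ(t·PV) / P = 205,819.2696 / 25,768.4373 = 7.98726 years.

7.987 years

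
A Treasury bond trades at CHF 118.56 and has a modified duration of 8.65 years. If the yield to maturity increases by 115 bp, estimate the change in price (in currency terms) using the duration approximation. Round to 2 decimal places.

-CHF 11.79

Duration approximation: ΔP/P ≈ -D_mod · Δy = -8.65 × (+0.0115) = -0.099475.
ΔP ≈ 118.56 × (-0.099475) = -11.793756.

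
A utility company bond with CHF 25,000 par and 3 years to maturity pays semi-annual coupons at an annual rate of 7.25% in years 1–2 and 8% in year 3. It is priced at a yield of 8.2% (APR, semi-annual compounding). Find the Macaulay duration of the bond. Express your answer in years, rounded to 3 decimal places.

Periodic yield y = 0.041. Discount each cash flow and weight by its period:
  t   CF        PV=CF/(1+0.041)^t    t·PV
  1       906.25       870.5572       870.5572
  2       906.25       836.2701     1,672.5402
  3       906.25       803.3334     2,410.0002
  4       906.25       771.6940     3,086.7758
  5     1,000.00       817.9869     4,089.9345
  6    26,000.00    20,430.0284   122,580.1706
  Σ                 24,529.8699   134,709.9785
Price P = Σ PV = 24,529.8699.
Macaulay duration = Σ(t·PV) / P = 134,709.9785 / 24,529.8699 = 5.49167 half-year periods.
In years: 5.49167 / 2 = 2.74584 years.

2.746 years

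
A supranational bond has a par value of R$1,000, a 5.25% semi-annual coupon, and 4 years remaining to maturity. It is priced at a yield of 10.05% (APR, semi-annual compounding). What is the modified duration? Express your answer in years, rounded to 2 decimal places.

Periodic yield y = 0.05025. First find Macaulay duration:
  t   CF        PV=CF/(1+0.05025)^t    t·PV
  1        26.25        24.9940        24.9940
  2        26.25        23.7982        47.5964
  3        26.25        22.6595        67.9786
  4        26.25        21.5754        86.3015
  5        26.25        20.5431       102.7155
  6        26.25        19.5602       117.3612
  7        26.25        18.6243       130.3703
  8     1,026.25       693.2848     5,546.2780
  Σ                    845.0395     6,123.5955
P = 845.0395; Macaulay duration = 6,123.5955 / 845.0395 = 7.24652 half-year periods = 3.62326 years.
Modified duration = D_Mac / (1 + y) = 3.62326 / 1.05025 = 3.44990 years.

3.45 years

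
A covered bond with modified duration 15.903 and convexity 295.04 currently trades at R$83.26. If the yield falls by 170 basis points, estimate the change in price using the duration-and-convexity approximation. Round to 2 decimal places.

+R$26.06

Duration effect: -D_mod·Δy = -15.903 × (-0.017) = +0.270351
Convexity effect: ½·C·(Δy)² = 0.5 × 295.04 × (-0.017)² = +0.04263328
ΔP/P ≈ +0.270351 + 0.04263328 = +0.31298428
ΔP ≈ 83.26 × (+0.31298428) = +26.0590711528.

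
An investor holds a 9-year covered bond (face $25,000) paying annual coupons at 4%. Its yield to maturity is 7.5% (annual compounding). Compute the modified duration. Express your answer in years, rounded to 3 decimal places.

7.003 years

Periodic yield y = 0.075. First find Macaulay duration:
  t   CF        PV=CF/(1+0.075)^t    t·PV
  1     1,000.00       930.2326       930.2326
  2     1,000.00       865.3326     1,730.6652
  3     1,000.00       804.9606     2,414.8817
  4     1,000.00       748.8005     2,995.2021
  5     1,000.00       696.5586     3,482.7932
  6     1,000.00       647.9615     3,887.7691
  7     1,000.00       602.7549     4,219.2843
  8     1,000.00       560.7022     4,485.6179
  9    26,000.00    13,561.1703   122,050.5327
  Σ                 19,418.4739   146,196.9787
P = 19,418.4739; Macaulay duration = 146,196.9787 / 19,418.4739 = 7.52876 years.
Modified duration = D_Mac / (1 + y) = 7.52876 / 1.075 = 7.00350 years.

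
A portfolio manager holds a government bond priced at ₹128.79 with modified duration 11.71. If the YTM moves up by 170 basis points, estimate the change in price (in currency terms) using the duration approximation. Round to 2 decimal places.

Duration approximation: ΔP/P ≈ -D_mod · Δy = -11.71 × (+0.017) = -0.199070.
ΔP ≈ 128.79 × (-0.199070) = -25.6382253.

-₹25.64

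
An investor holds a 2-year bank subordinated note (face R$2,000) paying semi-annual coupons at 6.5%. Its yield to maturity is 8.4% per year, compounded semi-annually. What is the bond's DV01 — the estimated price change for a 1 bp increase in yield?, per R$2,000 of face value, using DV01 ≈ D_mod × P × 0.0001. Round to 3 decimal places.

R$0.353

Periodic yield y = 0.042.
  t   CF        PV=CF/(1+0.042)^t    t·PV
  1        65.00        62.3800        62.3800
  2        65.00        59.8657       119.7314
  3        65.00        57.4527       172.3580
  4     2,065.00     1,751.6574     7,006.6298
  Σ                  1,931.3558     7,361.0992
P = 1,931.3558; D_Mac = 3.81136 half-year periods = 1.90568 yrs; D_mod = 1.82887 yrs.
DV01 ≈ 1.82887 × 1,931.3558 × 0.0001 = 0.353220.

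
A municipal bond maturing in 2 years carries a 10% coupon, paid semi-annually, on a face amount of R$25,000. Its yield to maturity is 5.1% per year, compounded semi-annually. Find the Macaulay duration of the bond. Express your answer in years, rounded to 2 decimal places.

1.87 years

Periodic yield y = 0.0255. Discount each cash flow and weight by its period:
  t   CF        PV=CF/(1+0.0255)^t    t·PV
  1     1,250.00     1,218.9176     1,218.9176
  2     1,250.00     1,188.6081     2,377.2162
  3     1,250.00     1,159.0523     3,477.1568
  4    26,250.00    23,734.8586    94,939.4344
  Σ                 27,301.4366   102,012.7250
Price P = Σ PV = 27,301.4366.
Macaulay duration = Σ(t·PV) / P = 102,012.7250 / 27,301.4366 = 3.73653 half-year periods.
In years: 3.73653 / 2 = 1.86827 years.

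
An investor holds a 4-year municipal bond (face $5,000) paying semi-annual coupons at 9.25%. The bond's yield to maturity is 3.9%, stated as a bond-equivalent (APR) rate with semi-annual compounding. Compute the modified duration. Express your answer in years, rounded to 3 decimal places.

Periodic yield y = 0.0195. First find Macaulay duration:
  t   CF        PV=CF/(1+0.0195)^t    t·PV
  1       231.25       226.8269       226.8269
  2       231.25       222.4884       444.9767
  3       231.25       218.2328       654.6984
  4       231.25       214.0587       856.2347
  5       231.25       209.9644     1,049.8218
  6       231.25       205.9484     1,235.6902
  7       231.25       202.0092     1,414.0643
  8     5,231.25     4,482.3693    35,858.9544
  Σ                  5,981.8979    41,741.2674
P = 5,981.8979; Macaulay duration = 41,741.2674 / 5,981.8979 = 6.97793 half-year periods = 3.48897 years.
Modified duration = D_Mac / (1 + y) = 3.48897 / 1.0195 = 3.42223 years.

3.422 years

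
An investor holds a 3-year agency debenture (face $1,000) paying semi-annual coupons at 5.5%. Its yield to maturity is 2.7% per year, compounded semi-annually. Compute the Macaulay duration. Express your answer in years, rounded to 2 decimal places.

2.81 years

Periodic yield y = 0.0135. Discount each cash flow and weight by its period:
  t   CF        PV=CF/(1+0.0135)^t    t·PV
  1        27.50        27.1337        27.1337
  2        27.50        26.7723        53.5445
  3        27.50        26.4157        79.2470
  4        27.50        26.0638       104.2552
  5        27.50        25.7166       128.5831
  6     1,027.50       948.0676     5,688.4057
  Σ                  1,080.1697     6,081.1692
Price P = Σ PV = 1,080.1697.
Macaulay duration = Σ(t·PV) / P = 6,081.1692 / 1,080.1697 = 5.62983 half-year periods.
In years: 5.62983 / 2 = 2.81491 years.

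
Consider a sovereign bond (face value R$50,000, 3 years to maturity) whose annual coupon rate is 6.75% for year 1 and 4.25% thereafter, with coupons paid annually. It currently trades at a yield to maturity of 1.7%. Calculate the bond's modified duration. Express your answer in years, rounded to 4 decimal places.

Periodic yield y = 0.017. First find Macaulay duration:
  t   CF        PV=CF/(1+0.017)^t    t·PV
  1     3,375.00     3,318.5841     3,318.5841
  2     2,125.00     2,054.5515     4,109.1030
  3    52,125.00    49,554.5126   148,663.5379
  Σ                 54,927.6482   156,091.2249
P = 54,927.6482; Macaulay duration = 156,091.2249 / 54,927.6482 = 2.84176 years.
Modified duration = D_Mac / (1 + y) = 2.84176 / 1.017 = 2.79426 years.

2.7943 years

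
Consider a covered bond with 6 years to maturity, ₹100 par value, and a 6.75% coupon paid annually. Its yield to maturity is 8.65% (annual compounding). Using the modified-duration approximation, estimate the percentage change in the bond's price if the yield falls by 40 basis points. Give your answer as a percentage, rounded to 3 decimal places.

+1.871%

Periodic yield y = 0.0865. Modified duration first:
  t   CF        PV=CF/(1+0.0865)^t    t·PV
  1         6.75         6.2126         6.2126
  2         6.75         5.7180        11.4360
  3         6.75         5.2628        15.7883
  4         6.75         4.8438        19.3751
  5         6.75         4.4582        22.2908
  6       106.75        64.8918       389.3505
  Σ                     91.3871       464.4534
P = 91.3871; D_Mac = 5.08227 yrs; D_mod = 5.08227/(1+0.0865) = 4.67765 yrs.
ΔP/P ≈ -D_mod · Δy = -4.67765 × (-0.004) = +0.018711 = +1.8711%.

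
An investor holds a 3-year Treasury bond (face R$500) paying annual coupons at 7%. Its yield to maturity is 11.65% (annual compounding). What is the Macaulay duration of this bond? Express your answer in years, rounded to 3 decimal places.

2.795 years

Periodic yield y = 0.1165. Discount each cash flow and weight by its year:
  t   CF        PV=CF/(1+0.1165)^t    t·PV
  1        35.00        31.3480        31.3480
  2        35.00        28.0770        56.1540
  3       535.00       384.3949     1,153.1847
  Σ                    443.8198     1,240.6866
Price P = Σ PV = 443.8198.
Macaulay duration = Σ(t·PV) / P = 1,240.6866 / 443.8198 = 2.79547 years.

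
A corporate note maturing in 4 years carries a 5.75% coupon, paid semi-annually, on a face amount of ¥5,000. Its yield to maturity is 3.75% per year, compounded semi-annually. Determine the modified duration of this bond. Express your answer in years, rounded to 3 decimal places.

Periodic yield y = 0.01875. First find Macaulay duration:
  t   CF        PV=CF/(1+0.01875)^t    t·PV
  1       143.75       141.1043       141.1043
  2       143.75       138.5073       277.0146
  3       143.75       135.9581       407.8742
  4       143.75       133.4558       533.8231
  5       143.75       130.9995       654.9977
  6       143.75       128.5885       771.5310
  7       143.75       126.2218       883.5529
  8     5,143.75     4,433.4200    35,467.3602
  Σ                  5,368.2553    39,137.2579
P = 5,368.2553; Macaulay duration = 39,137.2579 / 5,368.2553 = 7.29050 half-year periods = 3.64525 years.
Modified duration = D_Mac / (1 + y) = 3.64525 / 1.01875 = 3.57816 years.

3.578 years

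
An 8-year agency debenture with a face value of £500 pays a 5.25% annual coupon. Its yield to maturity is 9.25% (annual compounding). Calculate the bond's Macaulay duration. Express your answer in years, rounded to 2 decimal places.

6.54 years

Periodic yield y = 0.0925. Discount each cash flow and weight by its year:
  t   CF        PV=CF/(1+0.0925)^t    t·PV
  1        26.25        24.0275        24.0275
  2        26.25        21.9931        43.9862
  3        26.25        20.1310        60.3929
  4        26.25        18.4265        73.7061
  5        26.25        16.8664        84.3319
  6        26.25        15.4383        92.6300
  7        26.25        14.1312        98.9184
  8       526.25       259.3108     2,074.4861
  Σ                    390.3248     2,552.4792
Price P = Σ PV = 390.3248.
Macaulay duration = Σ(t·PV) / P = 2,552.4792 / 390.3248 = 6.53937 years.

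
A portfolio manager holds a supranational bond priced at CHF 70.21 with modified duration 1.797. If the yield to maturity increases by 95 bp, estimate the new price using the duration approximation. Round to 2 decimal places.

Duration approximation: ΔP/P ≈ -D_mod · Δy = -1.797 × (+0.0095) = -0.0170715.
New price ≈ 70.21 × (1 - 0.0170715) = 69.011409985.

CHF 69.01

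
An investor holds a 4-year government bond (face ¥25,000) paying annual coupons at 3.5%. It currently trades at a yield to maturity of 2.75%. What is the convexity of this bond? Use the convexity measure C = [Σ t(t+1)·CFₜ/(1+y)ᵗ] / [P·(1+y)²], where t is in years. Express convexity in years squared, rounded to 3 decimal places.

With y = 0.0275:
  t   CF        PV=CF/(1+0.0275)^t    t·PV        t(t+1)·PV
  1       875.00       851.5815       851.5815       1,703.1630
  2       875.00       828.7898     1,657.5796       4,972.7387
  3       875.00       806.6081     2,419.8242       9,679.2968
  4    25,875.00    23,214.1634    92,856.6534     464,283.2672
  Σ                 25,701.1427    97,785.6387     480,638.4658
P = 25,701.1427.
Convexity = Σ t(t+1)·PV / [P·(1+y)²] = 480,638.4658 / (25,701.1427 × 1.055756) = 17.71342.

17.713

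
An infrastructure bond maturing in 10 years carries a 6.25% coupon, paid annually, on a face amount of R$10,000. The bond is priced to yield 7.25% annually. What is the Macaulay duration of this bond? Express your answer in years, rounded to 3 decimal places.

7.634 years

Periodic yield y = 0.0725. Discount each cash flow and weight by its year:
  t   CF        PV=CF/(1+0.0725)^t    t·PV
  1       625.00       582.7506       582.7506
  2       625.00       543.3572     1,086.7144
  3       625.00       506.6267     1,519.8802
  4       625.00       472.3793     1,889.5170
  5       625.00       440.4469     2,202.2343
  6       625.00       410.6731     2,464.0383
  7       625.00       382.9119     2,680.3836
  8       625.00       357.0275     2,856.2196
  9       625.00       332.8927     2,996.0346
  10   10,625.00     5,276.6213    52,766.2135
  Σ                  9,305.6872    71,043.9861
Price P = Σ PV = 9,305.6872.
Macaulay duration = Σ(t·PV) / P = 71,043.9861 / 9,305.6872 = 7.63447 years.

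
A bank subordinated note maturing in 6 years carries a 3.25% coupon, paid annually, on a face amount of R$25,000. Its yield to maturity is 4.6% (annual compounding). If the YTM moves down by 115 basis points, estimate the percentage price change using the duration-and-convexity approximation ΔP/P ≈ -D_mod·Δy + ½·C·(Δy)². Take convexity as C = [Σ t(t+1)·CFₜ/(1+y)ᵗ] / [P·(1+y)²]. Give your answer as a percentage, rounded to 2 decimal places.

With y = 0.046:
  t   CF        PV=CF/(1+0.046)^t    t·PV        t(t+1)·PV
  1       812.50       776.7686       776.7686       1,553.5373
  2       812.50       742.6086     1,485.2173       4,455.6519
  3       812.50       709.9509     2,129.8527       8,519.4108
  4       812.50       678.7294     2,714.9174      13,574.5871
  5       812.50       648.8808     3,244.4042      19,466.4250
  6    25,812.50    19,707.8824   118,247.2943     827,731.0602
  Σ                 23,264.8208   128,598.4545     875,300.6723
P = 23,264.8208; D_Mac = 5.52759 yrs; D_mod = 5.28451 yrs; C = 34.38699.
Duration effect: -5.28451 × (-0.0115) = +0.060772
Convexity effect: 0.5 × 34.38699 × (-0.0115)² = +0.0022738
ΔP/P ≈ +0.060772 + 0.0022738 = +0.063046 = +6.3046%.

+6.30%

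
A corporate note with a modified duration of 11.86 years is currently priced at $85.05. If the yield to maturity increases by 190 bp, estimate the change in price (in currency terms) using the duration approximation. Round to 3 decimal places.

-$19.165

Duration approximation: ΔP/P ≈ -D_mod · Δy = -11.86 × (+0.019) = -0.225340.
ΔP ≈ 85.05 × (-0.225340) = -19.165167.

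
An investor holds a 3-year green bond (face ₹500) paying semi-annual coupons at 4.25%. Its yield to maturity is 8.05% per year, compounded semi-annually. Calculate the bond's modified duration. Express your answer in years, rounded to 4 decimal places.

2.7286 years

Periodic yield y = 0.04025. First find Macaulay duration:
  t   CF        PV=CF/(1+0.04025)^t    t·PV
  1       10.625        10.2139        10.2139
  2       10.625         9.8187        19.6374
  3       10.625         9.4388        28.3163
  4       10.625         9.0736        36.2943
  5       10.625         8.7225        43.6124
  6      510.625       402.9728     2,417.8368
  Σ                    450.2402     2,555.9111
P = 450.2402; Macaulay duration = 2,555.9111 / 450.2402 = 5.67677 half-year periods = 2.83839 years.
Modified duration = D_Mac / (1 + y) = 2.83839 / 1.04025 = 2.72856 years.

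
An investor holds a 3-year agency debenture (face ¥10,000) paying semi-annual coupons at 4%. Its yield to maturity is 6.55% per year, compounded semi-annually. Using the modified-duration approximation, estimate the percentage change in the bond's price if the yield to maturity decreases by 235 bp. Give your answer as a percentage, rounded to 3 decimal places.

Periodic yield y = 0.03275. Modified duration first:
  t   CF        PV=CF/(1+0.03275)^t    t·PV
  1       200.00       193.6577       193.6577
  2       200.00       187.5165       375.0331
  3       200.00       181.5701       544.7104
  4       200.00       175.8123       703.2491
  5       200.00       170.2370       851.1850
  6    10,200.00     8,406.7658    50,440.5949
  Σ                  9,315.5595    53,108.4302
P = 9,315.5595; D_Mac = 5.70105 half-year periods = 2.85052 yrs; D_mod = 2.85052/(1+0.03275) = 2.76013 yrs.
ΔP/P ≈ -D_mod · Δy = -2.76013 × (-0.0235) = +0.064863 = +6.4863%.

+6.486%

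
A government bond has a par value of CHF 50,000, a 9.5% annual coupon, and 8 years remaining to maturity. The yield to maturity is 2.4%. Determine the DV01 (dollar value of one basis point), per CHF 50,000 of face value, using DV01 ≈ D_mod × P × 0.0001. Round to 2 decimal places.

Periodic yield y = 0.024.
  t   CF        PV=CF/(1+0.024)^t    t·PV
  1     4,750.00     4,638.6719     4,638.6719
  2     4,750.00     4,529.9530     9,059.9060
  3     4,750.00     4,423.7822    13,271.3467
  4     4,750.00     4,320.0998    17,280.3993
  5     4,750.00     4,218.8475    21,094.2375
  6     4,750.00     4,119.9683    24,719.8095
  7     4,750.00     4,023.4065    28,163.8455
  8    54,750.00    45,288.1385   362,305.1083
  Σ                 75,562.8677   480,533.3247
P = 75,562.8677; D_Mac = 6.35938 yrs; D_mod = 6.21034 yrs.
DV01 ≈ 6.21034 × 75,562.8677 × 0.0001 = 46.927082.

CHF 46.93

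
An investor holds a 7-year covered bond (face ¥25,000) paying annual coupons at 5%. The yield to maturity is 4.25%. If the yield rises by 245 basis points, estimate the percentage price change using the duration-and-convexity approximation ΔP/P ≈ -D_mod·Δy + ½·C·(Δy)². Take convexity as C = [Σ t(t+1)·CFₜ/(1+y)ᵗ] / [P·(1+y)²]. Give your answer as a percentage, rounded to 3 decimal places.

-13.049%

With y = 0.0425:
  t   CF        PV=CF/(1+0.0425)^t    t·PV        t(t+1)·PV
  1     1,250.00     1,199.0408     1,199.0408       2,398.0815
  2     1,250.00     1,150.1590     2,300.3180       6,900.9541
  3     1,250.00     1,103.2700     3,309.8101      13,239.2404
  4     1,250.00     1,058.2926     4,233.1704      21,165.8520
  5     1,250.00     1,015.1488     5,075.7439      30,454.4632
  6     1,250.00       973.7638     5,842.5829      40,898.0801
  7    26,250.00    19,615.3862   137,307.7031   1,098,461.6247
  Σ                 26,115.0612   159,268.3691   1,213,518.2960
P = 26,115.0612; D_Mac = 6.09872 yrs; D_mod = 5.85009 yrs; C = 42.75660.
Duration effect: -5.85009 × (+0.0245) = -0.143327
Convexity effect: 0.5 × 42.75660 × (0.0245)² = +0.0128323
ΔP/P ≈ -0.143327 + 0.0128323 = -0.130495 = -13.0495%.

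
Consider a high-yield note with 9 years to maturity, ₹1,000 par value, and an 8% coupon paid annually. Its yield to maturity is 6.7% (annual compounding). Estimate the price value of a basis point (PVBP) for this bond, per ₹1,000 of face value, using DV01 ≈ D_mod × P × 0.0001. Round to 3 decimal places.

Periodic yield y = 0.067.
  t   CF        PV=CF/(1+0.067)^t    t·PV
  1        80.00        74.9766        74.9766
  2        80.00        70.2686       140.5372
  3        80.00        65.8562       197.5686
  4        80.00        61.7209       246.8836
  5        80.00        57.8453       289.2264
  6        80.00        54.2130       325.2780
  7        80.00        50.8088       355.6617
  8        80.00        47.6184       380.9471
  9     1,080.00       602.4819     5,422.3368
  Σ                  1,085.7896     7,433.4159
P = 1,085.7896; D_Mac = 6.84609 yrs; D_mod = 6.41621 yrs.
DV01 ≈ 6.41621 × 1,085.7896 × 0.0001 = 0.696665.

₹0.697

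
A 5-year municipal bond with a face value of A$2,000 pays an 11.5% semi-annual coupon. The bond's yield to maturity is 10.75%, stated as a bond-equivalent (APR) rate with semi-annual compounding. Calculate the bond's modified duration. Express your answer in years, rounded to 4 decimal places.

3.7532 years

Periodic yield y = 0.05375. First find Macaulay duration:
  t   CF        PV=CF/(1+0.05375)^t    t·PV
  1       115.00       109.1340       109.1340
  2       115.00       103.5673       207.1346
  3       115.00        98.2845       294.8535
  4       115.00        93.2712       373.0847
  5       115.00        88.5136       442.5679
  6       115.00        83.9987       503.9919
  7       115.00        79.7140       557.9982
  8       115.00        75.6479       605.1836
  9       115.00        71.7893       646.1035
  10    2,115.00     1,252.9522    12,529.5218
  Σ                  2,056.8727    16,269.5737
P = 2,056.8727; Macaulay duration = 16,269.5737 / 2,056.8727 = 7.90986 half-year periods = 3.95493 years.
Modified duration = D_Mac / (1 + y) = 3.95493 / 1.05375 = 3.75320 years.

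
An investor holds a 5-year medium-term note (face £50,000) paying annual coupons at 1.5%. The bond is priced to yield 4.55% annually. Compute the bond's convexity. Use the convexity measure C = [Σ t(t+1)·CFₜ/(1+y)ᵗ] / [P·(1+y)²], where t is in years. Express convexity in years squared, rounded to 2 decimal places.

26.29

With y = 0.0455:
  t   CF        PV=CF/(1+0.0455)^t    t·PV        t(t+1)·PV
  1       750.00       717.3601       717.3601       1,434.7202
  2       750.00       686.1407     1,372.2814       4,116.8443
  3       750.00       656.2800     1,968.8399       7,875.3597
  4       750.00       627.7188     2,510.8751      12,554.3754
  5    50,750.00    40,627.1035   203,135.5176   1,218,813.1059
  Σ                 43,314.6031   209,704.8742   1,244,794.4055
P = 43,314.6031.
Convexity = Σ t(t+1)·PV / [P·(1+y)²] = 1,244,794.4055 / (43,314.6031 × 1.093070) = 26.29149.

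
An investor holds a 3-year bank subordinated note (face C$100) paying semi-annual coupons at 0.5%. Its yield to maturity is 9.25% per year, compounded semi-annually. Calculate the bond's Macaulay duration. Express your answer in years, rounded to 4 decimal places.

2.9782 years

Periodic yield y = 0.04625. Discount each cash flow and weight by its period:
  t   CF        PV=CF/(1+0.04625)^t    t·PV
  1         0.25         0.2389         0.2389
  2         0.25         0.2284         0.4568
  3         0.25         0.2183         0.6549
  4         0.25         0.2086         0.8346
  5         0.25         0.1994         0.9971
  6       100.25        76.4314       458.5881
  Σ                     77.5250       461.7704
Price P = Σ PV = 77.5250.
Macaulay duration = Σ(t·PV) / P = 461.7704 / 77.5250 = 5.95640 half-year periods.
In years: 5.95640 / 2 = 2.97820 years.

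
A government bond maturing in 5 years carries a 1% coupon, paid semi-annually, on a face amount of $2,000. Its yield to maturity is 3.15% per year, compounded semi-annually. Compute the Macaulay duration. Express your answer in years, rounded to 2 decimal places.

Periodic yield y = 0.01575. Discount each cash flow and weight by its period:
  t   CF        PV=CF/(1+0.01575)^t    t·PV
  1        10.00         9.8449         9.8449
  2        10.00         9.6923        19.3846
  3        10.00         9.5420        28.6260
  4        10.00         9.3940        37.5762
  5        10.00         9.2484        46.2419
  6        10.00         9.1050        54.6299
  7        10.00         8.9638        62.7466
  8        10.00         8.8248        70.5985
  9        10.00         8.6880        78.1918
  10    2,010.00     1,719.2053    17,192.0532
  Σ                  1,802.5086    17,599.8936
Price P = Σ PV = 1,802.5086.
Macaulay duration = Σ(t·PV) / P = 17,599.8936 / 1,802.5086 = 9.76411 half-year periods.
In years: 9.76411 / 2 = 4.88206 years.

4.88 years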